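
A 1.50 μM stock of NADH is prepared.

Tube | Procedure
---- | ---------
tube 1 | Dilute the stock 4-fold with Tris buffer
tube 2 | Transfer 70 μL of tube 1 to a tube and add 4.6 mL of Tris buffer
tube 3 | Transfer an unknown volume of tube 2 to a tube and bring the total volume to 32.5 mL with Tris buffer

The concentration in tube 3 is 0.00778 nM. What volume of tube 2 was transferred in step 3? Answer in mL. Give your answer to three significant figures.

0.0450 mL

Step 1: 4-fold → factor 4
Step 2: 70 μL + 4.6 mL = 4670 μL total → factor 4670/70 = 66.714
Step 3: v brought to 32.5 mL → factor = 32.5 mL/v
Product of known-step factors = 266.86
Overall factor = 1.50 μM / (0.00778 nM) = 1.928 × 10^5
Step-3 factor = 1.928 × 10^5 / 266.86 = 722.49
v = 32.5 mL / 722.49 = 0.0450 mL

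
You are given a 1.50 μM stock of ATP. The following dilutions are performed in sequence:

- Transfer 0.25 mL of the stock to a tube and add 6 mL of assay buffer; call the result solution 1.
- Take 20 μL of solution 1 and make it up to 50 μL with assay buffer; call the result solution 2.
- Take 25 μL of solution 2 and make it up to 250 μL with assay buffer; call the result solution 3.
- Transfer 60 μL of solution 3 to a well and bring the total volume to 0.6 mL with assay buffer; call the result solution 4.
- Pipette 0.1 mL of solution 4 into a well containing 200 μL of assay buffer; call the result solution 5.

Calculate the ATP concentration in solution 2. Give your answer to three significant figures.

0.0240 μM

Step 1: 0.25 mL + 6 mL = 6.25 mL total → factor 6.25/0.25 = 25
Step 2: 20 μL brought to 50 μL → factor 50/20 = 2.5
Dilution factor through solution 2 = 25 × 2.5 = 62.5
[solution 2] = 1.50 μM / 62.5 = 0.0240 μM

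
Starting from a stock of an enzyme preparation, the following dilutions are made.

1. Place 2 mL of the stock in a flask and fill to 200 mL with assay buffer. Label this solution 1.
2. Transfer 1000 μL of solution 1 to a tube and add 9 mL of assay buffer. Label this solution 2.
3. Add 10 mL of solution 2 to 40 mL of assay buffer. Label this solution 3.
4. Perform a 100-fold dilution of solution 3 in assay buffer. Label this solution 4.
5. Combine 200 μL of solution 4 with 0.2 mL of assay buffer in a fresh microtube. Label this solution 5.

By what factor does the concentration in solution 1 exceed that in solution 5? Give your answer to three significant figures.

1.00 × 10^4

Step 1: 2 mL brought to 200 mL → factor 200/2 = 100
Step 2: 1000 μL + 9 mL = 10000 μL total → factor 10000/1000 = 10
Step 3: 10 mL + 40 mL = 50 mL total → factor 50/10 = 5
Step 4: 100-fold → factor 100
Step 5: 200 μL + 0.2 mL = 400 μL total → factor 400/200 = 2
Dilution factor to solution 1 = 100; to solution 5 = 1 × 10^6
[solution 1]/[solution 5] = (factor to solution 5)/(factor to solution 1) = 1 × 10^6/100 = 1.00 × 10^4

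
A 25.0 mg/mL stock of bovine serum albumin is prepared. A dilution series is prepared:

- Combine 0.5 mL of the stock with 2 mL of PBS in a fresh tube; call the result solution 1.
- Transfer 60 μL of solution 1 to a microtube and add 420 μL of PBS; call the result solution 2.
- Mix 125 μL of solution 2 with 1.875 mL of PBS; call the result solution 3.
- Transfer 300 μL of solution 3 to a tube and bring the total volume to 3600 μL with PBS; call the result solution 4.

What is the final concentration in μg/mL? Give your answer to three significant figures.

Step 1: 0.5 mL + 2 mL = 2.5 mL total → factor 2.5/0.5 = 5
Step 2: 60 μL + 420 μL = 480 μL total → factor 480/60 = 8
Step 3: 125 μL + 1.875 mL = 2000 μL total → factor 2000/125 = 16
Step 4: 300 μL brought to 3600 μL → factor 3600/300 = 12
Overall dilution factor = 5 × 8 × 16 × 12 = 7680
Final = 25.0 mg/mL / 7680 = 0.003255 mg/mL = 3.26 μg/mL

3.26 μg/mL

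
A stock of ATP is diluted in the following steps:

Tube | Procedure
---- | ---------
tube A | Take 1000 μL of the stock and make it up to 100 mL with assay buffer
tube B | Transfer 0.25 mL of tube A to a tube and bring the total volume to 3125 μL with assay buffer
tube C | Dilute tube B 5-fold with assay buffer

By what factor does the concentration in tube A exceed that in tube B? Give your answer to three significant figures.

12.5

Step 1: 1000 μL brought to 100 mL → factor 1 × 10^5/1000 = 100
Step 2: 0.25 mL brought to 3125 μL → factor 3.125/0.25 = 12.5
Dilution factor to tube A = 100; to tube B = 1250
[tube A]/[tube B] = (factor to tube B)/(factor to tube A) = 1250/100 = 12.5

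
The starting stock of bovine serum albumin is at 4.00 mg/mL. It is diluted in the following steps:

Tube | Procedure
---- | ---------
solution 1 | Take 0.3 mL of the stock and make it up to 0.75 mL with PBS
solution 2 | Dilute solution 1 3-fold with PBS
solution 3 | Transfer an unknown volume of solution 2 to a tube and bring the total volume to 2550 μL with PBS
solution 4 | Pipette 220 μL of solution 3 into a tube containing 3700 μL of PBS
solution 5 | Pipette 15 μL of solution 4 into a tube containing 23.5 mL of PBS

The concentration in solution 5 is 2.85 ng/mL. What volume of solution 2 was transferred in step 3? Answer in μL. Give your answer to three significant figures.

381 μL

Step 1: 0.3 mL brought to 0.75 mL → factor 0.75/0.3 = 2.5
Step 2: 3-fold → factor 3
Step 3: v brought to 2550 μL → factor = 2550 μL/v
Step 4: 220 μL + 3700 μL = 3920 μL total → factor 3920/220 = 17.818
Step 5: 15 μL + 23.5 mL = 23515 μL total → factor 23515/15 = 1567.7
Product of known-step factors = 2.095 × 10^5
Overall factor = 4.00 mg/mL / (2.85 ng/mL) = 1.4035 × 10^6
Step-3 factor = 1.4035 × 10^6 / 2.095 × 10^5 = 6.6994
v = 2550 μL / 6.6994 = 381 μL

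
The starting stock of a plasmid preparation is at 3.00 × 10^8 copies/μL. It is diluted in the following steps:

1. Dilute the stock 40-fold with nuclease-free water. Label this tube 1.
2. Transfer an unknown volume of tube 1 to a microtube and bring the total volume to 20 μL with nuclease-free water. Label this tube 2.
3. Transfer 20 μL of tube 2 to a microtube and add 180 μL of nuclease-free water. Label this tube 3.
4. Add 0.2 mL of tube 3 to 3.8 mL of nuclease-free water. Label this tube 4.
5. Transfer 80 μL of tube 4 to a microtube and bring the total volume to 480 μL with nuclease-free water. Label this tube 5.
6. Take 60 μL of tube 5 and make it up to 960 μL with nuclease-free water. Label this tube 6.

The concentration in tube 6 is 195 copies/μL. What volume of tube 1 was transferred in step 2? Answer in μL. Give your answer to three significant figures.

Step 1: 40-fold → factor 40
Step 2: v brought to 20 μL → factor = 20 μL/v
Step 3: 20 μL + 180 μL = 200 μL total → factor 200/20 = 10
Step 4: 0.2 mL + 3.8 mL = 4 mL total → factor 4/0.2 = 20
Step 5: 80 μL brought to 480 μL → factor 480/80 = 6
Step 6: 60 μL brought to 960 μL → factor 960/60 = 16
Product of known-step factors = 7.68 × 10^5
Overall factor = 3.00 × 10^8 copies/μL / (195 copies/μL) = 1.5385 × 10^6
Step-2 factor = 1.5385 × 10^6 / 7.68 × 10^5 = 2.0032
v = 20 μL / 2.0032 = 9.98 μL

9.98 μL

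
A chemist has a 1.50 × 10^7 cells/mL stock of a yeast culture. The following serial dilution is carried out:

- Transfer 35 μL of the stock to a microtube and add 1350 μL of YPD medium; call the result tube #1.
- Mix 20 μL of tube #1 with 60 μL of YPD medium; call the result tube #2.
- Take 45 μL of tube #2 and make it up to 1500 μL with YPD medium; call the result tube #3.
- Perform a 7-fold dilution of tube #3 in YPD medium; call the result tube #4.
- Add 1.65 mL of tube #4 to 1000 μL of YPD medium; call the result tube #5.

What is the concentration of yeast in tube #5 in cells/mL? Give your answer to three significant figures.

253 cells/mL

Step 1: 35 μL + 1350 μL = 1385 μL total → factor 1385/35 = 39.571
Step 2: 20 μL + 60 μL = 80 μL total → factor 80/20 = 4
Step 3: 45 μL brought to 1500 μL → factor 1500/45 = 33.333
Step 4: 7-fold → factor 7
Step 5: 1.65 mL + 1000 μL = 2.65 mL total → factor 2.65/1.65 = 1.6061
Overall dilution factor = 39.571 × 4 × 33.333 × 7 × 1.6061 = 59317
Final = 1.50 × 10^7 cells/mL / 59317 = 253 cells/mL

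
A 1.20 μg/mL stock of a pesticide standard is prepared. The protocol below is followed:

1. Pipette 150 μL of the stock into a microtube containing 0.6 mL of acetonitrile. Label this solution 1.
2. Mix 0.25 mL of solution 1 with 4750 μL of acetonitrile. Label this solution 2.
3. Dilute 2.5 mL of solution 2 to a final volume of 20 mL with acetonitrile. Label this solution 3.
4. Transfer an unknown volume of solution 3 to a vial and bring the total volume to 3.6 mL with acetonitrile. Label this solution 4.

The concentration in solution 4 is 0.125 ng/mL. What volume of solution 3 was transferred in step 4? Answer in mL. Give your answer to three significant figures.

0.300 mL

Step 1: 150 μL + 0.6 mL = 750 μL total → factor 750/150 = 5
Step 2: 0.25 mL + 4750 μL = 5 mL total → factor 5/0.25 = 20
Step 3: 2.5 mL brought to 20 mL → factor 20/2.5 = 8
Step 4: v brought to 3.6 mL → factor = 3.6 mL/v
Product of known-step factors = 800
Overall factor = 1.20 μg/mL / (0.125 ng/mL) = 9600
Step-4 factor = 9600 / 800 = 12
v = 3.6 mL / 12 = 0.300 mL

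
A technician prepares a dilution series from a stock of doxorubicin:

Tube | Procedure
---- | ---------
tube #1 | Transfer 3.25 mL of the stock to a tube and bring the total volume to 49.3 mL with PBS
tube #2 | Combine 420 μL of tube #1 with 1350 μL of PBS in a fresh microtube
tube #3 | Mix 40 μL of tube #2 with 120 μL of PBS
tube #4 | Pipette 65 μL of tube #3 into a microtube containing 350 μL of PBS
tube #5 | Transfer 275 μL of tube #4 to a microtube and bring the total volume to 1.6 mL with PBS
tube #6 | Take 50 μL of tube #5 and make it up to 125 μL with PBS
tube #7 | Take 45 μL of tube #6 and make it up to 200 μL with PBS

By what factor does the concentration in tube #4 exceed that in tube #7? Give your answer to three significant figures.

64.6

Step 1: 3.25 mL brought to 49.3 mL → factor 49.3/3.25 = 15.169
Step 2: 420 μL + 1350 μL = 1770 μL total → factor 1770/420 = 4.2143
Step 3: 40 μL + 120 μL = 160 μL total → factor 160/40 = 4
Step 4: 65 μL + 350 μL = 415 μL total → factor 415/65 = 6.3846
Step 5: 275 μL brought to 1.6 mL → factor 1600/275 = 5.8182
Step 6: 50 μL brought to 125 μL → factor 125/50 = 2.5
Step 7: 45 μL brought to 200 μL → factor 200/45 = 4.4444
Dilution factor to tube #4 = 1632.6; to tube #7 = 1.0554 × 10^5
[tube #4]/[tube #7] = (factor to tube #7)/(factor to tube #4) = 1.0554 × 10^5/1632.6 = 64.6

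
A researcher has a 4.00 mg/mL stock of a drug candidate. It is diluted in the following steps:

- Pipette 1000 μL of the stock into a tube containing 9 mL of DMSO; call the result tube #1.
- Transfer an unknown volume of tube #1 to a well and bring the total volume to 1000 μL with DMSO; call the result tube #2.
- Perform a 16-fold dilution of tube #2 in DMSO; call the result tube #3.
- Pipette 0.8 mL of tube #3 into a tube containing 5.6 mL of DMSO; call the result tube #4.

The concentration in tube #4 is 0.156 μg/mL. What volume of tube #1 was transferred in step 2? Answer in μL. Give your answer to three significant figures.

Step 1: 1000 μL + 9 mL = 10000 μL total → factor 10000/1000 = 10
Step 2: v brought to 1000 μL → factor = 1000 μL/v
Step 3: 16-fold → factor 16
Step 4: 0.8 mL + 5.6 mL = 6.4 mL total → factor 6.4/0.8 = 8
Product of known-step factors = 1280
Overall factor = 4.00 mg/mL / (0.156 μg/mL) = 25641
Step-2 factor = 25641 / 1280 = 20.032
v = 1000 μL / 20.032 = 49.9 μL

49.9 μL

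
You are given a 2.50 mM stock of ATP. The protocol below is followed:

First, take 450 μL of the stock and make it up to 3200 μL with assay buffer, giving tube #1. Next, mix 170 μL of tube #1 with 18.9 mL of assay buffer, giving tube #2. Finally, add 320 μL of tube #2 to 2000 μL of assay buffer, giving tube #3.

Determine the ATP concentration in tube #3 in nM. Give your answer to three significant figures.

Step 1: 450 μL brought to 3200 μL → factor 3200/450 = 7.1111
Step 2: 170 μL + 18.9 mL = 19070 μL total → factor 19070/170 = 112.18
Step 3: 320 μL + 2000 μL = 2320 μL total → factor 2320/320 = 7.25
Overall dilution factor = 7.1111 × 112.18 × 7.25 = 5783.3
Final = 2.50 mM / 5783.3 = 0.0004323 mM = 432 nM

432 nM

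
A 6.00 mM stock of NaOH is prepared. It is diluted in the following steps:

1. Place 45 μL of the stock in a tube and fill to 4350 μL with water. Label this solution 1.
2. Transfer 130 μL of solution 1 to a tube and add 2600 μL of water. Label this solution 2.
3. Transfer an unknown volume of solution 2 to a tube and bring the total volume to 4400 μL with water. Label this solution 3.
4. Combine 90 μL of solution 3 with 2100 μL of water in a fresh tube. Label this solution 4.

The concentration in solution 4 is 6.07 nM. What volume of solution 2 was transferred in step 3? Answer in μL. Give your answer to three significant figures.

Step 1: 45 μL brought to 4350 μL → factor 4350/45 = 96.667
Step 2: 130 μL + 2600 μL = 2730 μL total → factor 2730/130 = 21
Step 3: v brought to 4400 μL → factor = 4400 μL/v
Step 4: 90 μL + 2100 μL = 2190 μL total → factor 2190/90 = 24.333
Product of known-step factors = 49397
Overall factor = 6.00 mM / (6.07 nM) = 9.8847 × 10^5
Step-3 factor = 9.8847 × 10^5 / 49397 = 20.011
v = 4400 μL / 20.011 = 220 μL

220 μL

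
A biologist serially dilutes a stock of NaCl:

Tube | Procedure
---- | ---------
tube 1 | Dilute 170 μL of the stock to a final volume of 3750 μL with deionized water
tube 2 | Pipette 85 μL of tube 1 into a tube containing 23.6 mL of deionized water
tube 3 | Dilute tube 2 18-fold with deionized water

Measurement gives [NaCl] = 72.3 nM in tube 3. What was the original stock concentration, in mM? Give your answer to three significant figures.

Step 1: 170 μL brought to 3750 μL → factor 3750/170 = 22.059
Step 2: 85 μL + 23.6 mL = 23685 μL total → factor 23685/85 = 278.65
Step 3: 18-fold → factor 18
Overall dilution factor = 22.059 × 278.65 × 18 = 1.1064 × 10^5
Stock = 72.3 nM × 1.1064 × 10^5 = 7.999 × 10^6 nM = 8.00 mM

8.00 mM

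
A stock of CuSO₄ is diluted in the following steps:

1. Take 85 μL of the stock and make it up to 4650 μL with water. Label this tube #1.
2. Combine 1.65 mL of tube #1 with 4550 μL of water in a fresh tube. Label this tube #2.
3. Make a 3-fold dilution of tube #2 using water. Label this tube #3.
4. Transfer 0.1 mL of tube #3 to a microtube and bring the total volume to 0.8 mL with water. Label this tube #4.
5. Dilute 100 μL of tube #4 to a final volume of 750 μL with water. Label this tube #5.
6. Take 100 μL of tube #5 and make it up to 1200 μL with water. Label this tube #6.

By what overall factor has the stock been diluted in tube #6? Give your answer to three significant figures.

4.44 × 10^5

Step 1: 85 μL brought to 4650 μL → factor 4650/85 = 54.706
Step 2: 1.65 mL + 4550 μL = 6.2 mL total → factor 6.2/1.65 = 3.7576
Step 3: 3-fold → factor 3
Step 4: 0.1 mL brought to 0.8 mL → factor 0.8/0.1 = 8
Step 5: 100 μL brought to 750 μL → factor 750/100 = 7.5
Step 6: 100 μL brought to 1200 μL → factor 1200/100 = 12
Overall dilution factor = 54.706 × 3.7576 × 3 × 8 × 7.5 × 12 = 4.4401 × 10^5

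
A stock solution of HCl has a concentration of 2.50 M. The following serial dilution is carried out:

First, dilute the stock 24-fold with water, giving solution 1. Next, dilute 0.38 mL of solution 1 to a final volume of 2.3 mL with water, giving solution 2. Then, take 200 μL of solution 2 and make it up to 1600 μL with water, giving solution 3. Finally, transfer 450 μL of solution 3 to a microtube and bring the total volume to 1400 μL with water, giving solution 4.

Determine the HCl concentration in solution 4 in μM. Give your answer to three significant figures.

691 μM

Step 1: 24-fold → factor 24
Step 2: 0.38 mL brought to 2.3 mL → factor 2.3/0.38 = 6.0526
Step 3: 200 μL brought to 1600 μL → factor 1600/200 = 8
Step 4: 450 μL brought to 1400 μL → factor 1400/450 = 3.1111
Overall dilution factor = 24 × 6.0526 × 8 × 3.1111 = 3615.4
Final = 2.50 M / 3615.4 = 0.0006915 M = 691 μM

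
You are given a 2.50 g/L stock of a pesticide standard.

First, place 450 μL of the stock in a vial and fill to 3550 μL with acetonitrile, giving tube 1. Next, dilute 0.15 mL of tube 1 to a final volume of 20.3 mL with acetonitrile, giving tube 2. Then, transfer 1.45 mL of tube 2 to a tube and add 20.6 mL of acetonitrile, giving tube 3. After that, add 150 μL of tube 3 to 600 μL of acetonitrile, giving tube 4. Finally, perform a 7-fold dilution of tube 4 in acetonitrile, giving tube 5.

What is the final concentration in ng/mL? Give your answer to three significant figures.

Step 1: 450 μL brought to 3550 μL → factor 3550/450 = 7.8889
Step 2: 0.15 mL brought to 20.3 mL → factor 20.3/0.15 = 135.33
Step 3: 1.45 mL + 20.6 mL = 22.05 mL total → factor 22.05/1.45 = 15.207
Step 4: 150 μL + 600 μL = 750 μL total → factor 750/150 = 5
Step 5: 7-fold → factor 7
Overall dilution factor = 7.8889 × 135.33 × 15.207 × 5 × 7 = 5.6824 × 10^5
Final = 2.50 g/L / 5.6824 × 10^5 = 4.400 × 10^-6 g/L = 4.40 ng/mL

4.40 ng/mL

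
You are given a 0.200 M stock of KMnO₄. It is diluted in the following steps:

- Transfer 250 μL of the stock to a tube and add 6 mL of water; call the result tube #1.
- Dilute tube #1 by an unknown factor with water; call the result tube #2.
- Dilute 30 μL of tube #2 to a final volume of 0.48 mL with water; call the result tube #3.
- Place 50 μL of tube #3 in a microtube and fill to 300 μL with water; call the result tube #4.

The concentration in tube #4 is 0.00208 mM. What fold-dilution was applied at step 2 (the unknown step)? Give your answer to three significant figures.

40.1-fold

Step 1: 250 μL + 6 mL = 6250 μL total → factor 6250/250 = 25
Step 2: unknown factor x
Step 3: 30 μL brought to 0.48 mL → factor 480/30 = 16
Step 4: 50 μL brought to 300 μL → factor 300/50 = 6
Product of known-step factors = 2400
Overall factor = 0.200 M / (0.00208 mM) = 96154
x = 96154 / 2400 = 40.1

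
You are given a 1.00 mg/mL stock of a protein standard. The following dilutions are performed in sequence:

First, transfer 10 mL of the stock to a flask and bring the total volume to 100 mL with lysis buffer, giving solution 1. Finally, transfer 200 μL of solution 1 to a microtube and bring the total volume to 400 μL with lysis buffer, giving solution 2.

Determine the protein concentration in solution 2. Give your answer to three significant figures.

0.0500 mg/mL

Step 1: 10 mL brought to 100 mL → factor 100/10 = 10
Step 2: 200 μL brought to 400 μL → factor 400/200 = 2
Overall dilution factor = 10 × 2 = 20
Final = 1.00 mg/mL / 20 = 0.0500 mg/mL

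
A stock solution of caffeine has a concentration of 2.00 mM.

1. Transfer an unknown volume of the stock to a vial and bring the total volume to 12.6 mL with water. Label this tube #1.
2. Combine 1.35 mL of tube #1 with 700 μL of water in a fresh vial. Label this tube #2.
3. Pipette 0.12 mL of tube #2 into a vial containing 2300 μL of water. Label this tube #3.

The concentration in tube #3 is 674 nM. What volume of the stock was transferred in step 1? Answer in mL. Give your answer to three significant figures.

0.130 mL

Step 1: v brought to 12.6 mL → factor = 12.6 mL/v
Step 2: 1.35 mL + 700 μL = 2.05 mL total → factor 2.05/1.35 = 1.5185
Step 3: 0.12 mL + 2300 μL = 2.42 mL total → factor 2.42/0.12 = 20.167
Product of known-step factors = 30.623
Overall factor = 2.00 mM / (674 nM) = 2967.4
Step-1 factor = 2967.4 / 30.623 = 96.898
v = 12.6 mL / 96.898 = 0.130 mL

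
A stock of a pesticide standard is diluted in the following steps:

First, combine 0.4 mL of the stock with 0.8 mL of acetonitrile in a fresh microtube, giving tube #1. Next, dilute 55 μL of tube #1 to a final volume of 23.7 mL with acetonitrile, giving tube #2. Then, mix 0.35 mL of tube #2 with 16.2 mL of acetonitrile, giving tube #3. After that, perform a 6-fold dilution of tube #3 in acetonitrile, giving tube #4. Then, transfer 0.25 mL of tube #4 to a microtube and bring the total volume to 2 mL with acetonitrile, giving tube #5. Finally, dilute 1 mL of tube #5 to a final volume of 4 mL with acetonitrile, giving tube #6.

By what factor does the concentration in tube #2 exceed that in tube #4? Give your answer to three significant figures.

Step 1: 0.4 mL + 0.8 mL = 1.2 mL total → factor 1.2/0.4 = 3
Step 2: 55 μL brought to 23.7 mL → factor 23700/55 = 430.91
Step 3: 0.35 mL + 16.2 mL = 16.55 mL total → factor 16.55/0.35 = 47.286
Step 4: 6-fold → factor 6
Dilution factor to tube #2 = 1292.7; to tube #4 = 3.6677 × 10^5
[tube #2]/[tube #4] = (factor to tube #4)/(factor to tube #2) = 3.6677 × 10^5/1292.7 = 284

284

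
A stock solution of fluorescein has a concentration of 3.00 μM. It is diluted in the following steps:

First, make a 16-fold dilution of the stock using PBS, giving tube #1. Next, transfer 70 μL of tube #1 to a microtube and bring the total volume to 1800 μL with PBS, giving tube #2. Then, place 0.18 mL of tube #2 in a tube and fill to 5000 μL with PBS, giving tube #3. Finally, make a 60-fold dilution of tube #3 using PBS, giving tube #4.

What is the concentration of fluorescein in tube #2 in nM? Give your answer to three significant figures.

Step 1: 16-fold → factor 16
Step 2: 70 μL brought to 1800 μL → factor 1800/70 = 25.714
Dilution factor through tube #2 = 16 × 25.714 = 411.43
[tube #2] = 3.00 μM / 411.43 = 0.007292 μM = 7.29 nM

7.29 nM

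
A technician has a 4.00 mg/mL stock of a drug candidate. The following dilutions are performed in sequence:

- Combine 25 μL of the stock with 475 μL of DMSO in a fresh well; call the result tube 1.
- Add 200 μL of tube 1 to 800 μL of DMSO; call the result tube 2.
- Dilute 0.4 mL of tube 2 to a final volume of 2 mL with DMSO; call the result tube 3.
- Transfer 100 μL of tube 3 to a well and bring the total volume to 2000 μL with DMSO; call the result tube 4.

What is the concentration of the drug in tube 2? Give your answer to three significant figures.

0.0400 mg/mL

Step 1: 25 μL + 475 μL = 500 μL total → factor 500/25 = 20
Step 2: 200 μL + 800 μL = 1000 μL total → factor 1000/200 = 5
Dilution factor through tube 2 = 20 × 5 = 100
[tube 2] = 4.00 mg/mL / 100 = 0.0400 mg/mL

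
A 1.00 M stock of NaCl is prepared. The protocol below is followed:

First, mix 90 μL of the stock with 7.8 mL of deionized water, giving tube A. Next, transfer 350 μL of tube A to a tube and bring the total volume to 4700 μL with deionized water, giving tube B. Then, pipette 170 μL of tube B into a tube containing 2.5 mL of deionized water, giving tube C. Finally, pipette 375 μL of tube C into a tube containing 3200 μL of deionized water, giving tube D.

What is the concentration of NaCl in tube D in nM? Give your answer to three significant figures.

Step 1: 90 μL + 7.8 mL = 7890 μL total → factor 7890/90 = 87.667
Step 2: 350 μL brought to 4700 μL → factor 4700/350 = 13.429
Step 3: 170 μL + 2.5 mL = 2670 μL total → factor 2670/170 = 15.706
Step 4: 375 μL + 3200 μL = 3575 μL total → factor 3575/375 = 9.5333
Overall dilution factor = 87.667 × 13.429 × 15.706 × 9.5333 = 1.7627 × 10^5
Final = 1.00 M / 1.7627 × 10^5 = 5.673 × 10^-6 M = 5.67 × 10^3 nM

5.67 × 10^3 nM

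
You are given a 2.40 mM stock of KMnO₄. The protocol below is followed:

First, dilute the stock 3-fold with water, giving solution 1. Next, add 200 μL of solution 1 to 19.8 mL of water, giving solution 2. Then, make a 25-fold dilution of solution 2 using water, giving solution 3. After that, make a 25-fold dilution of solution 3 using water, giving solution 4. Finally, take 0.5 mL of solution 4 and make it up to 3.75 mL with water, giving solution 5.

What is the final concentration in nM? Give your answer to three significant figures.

1.71 nM

Step 1: 3-fold → factor 3
Step 2: 200 μL + 19.8 mL = 20000 μL total → factor 20000/200 = 100
Step 3: 25-fold → factor 25
Step 4: 25-fold → factor 25
Step 5: 0.5 mL brought to 3.75 mL → factor 3.75/0.5 = 7.5
Overall dilution factor = 3 × 100 × 25 × 25 × 7.5 = 1.4062 × 10^6
Final = 2.40 mM / 1.4062 × 10^6 = 1.707 × 10^-6 mM = 1.71 nM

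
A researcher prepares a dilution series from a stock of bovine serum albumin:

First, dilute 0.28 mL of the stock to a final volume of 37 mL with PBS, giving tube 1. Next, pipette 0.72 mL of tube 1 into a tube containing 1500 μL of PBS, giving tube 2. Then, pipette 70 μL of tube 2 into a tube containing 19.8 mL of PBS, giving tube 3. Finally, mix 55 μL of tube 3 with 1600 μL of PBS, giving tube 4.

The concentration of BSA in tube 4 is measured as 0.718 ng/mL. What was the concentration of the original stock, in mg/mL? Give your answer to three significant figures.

Step 1: 0.28 mL brought to 37 mL → factor 37/0.28 = 132.14
Step 2: 0.72 mL + 1500 μL = 2.22 mL total → factor 2.22/0.72 = 3.0833
Step 3: 70 μL + 19.8 mL = 19870 μL total → factor 19870/70 = 283.86
Step 4: 55 μL + 1600 μL = 1655 μL total → factor 1655/55 = 30.091
Overall dilution factor = 132.14 × 3.0833 × 283.86 × 30.091 = 3.4802 × 10^6
Stock = 0.718 ng/mL × 3.4802 × 10^6 = 2.499 × 10^6 ng/mL = 2.50 mg/mL

2.50 mg/mL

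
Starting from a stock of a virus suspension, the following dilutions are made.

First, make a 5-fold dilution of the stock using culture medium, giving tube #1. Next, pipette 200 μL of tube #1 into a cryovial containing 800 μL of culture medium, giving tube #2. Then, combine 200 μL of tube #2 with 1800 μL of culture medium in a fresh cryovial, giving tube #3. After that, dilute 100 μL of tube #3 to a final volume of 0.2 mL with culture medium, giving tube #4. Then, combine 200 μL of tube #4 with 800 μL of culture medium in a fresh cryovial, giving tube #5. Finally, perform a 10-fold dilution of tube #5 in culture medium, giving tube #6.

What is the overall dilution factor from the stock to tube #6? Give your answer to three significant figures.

2.50 × 10^4

Step 1: 5-fold → factor 5
Step 2: 200 μL + 800 μL = 1000 μL total → factor 1000/200 = 5
Step 3: 200 μL + 1800 μL = 2000 μL total → factor 2000/200 = 10
Step 4: 100 μL brought to 0.2 mL → factor 200/100 = 2
Step 5: 200 μL + 800 μL = 1000 μL total → factor 1000/200 = 5
Step 6: 10-fold → factor 10
Overall dilution factor = 5 × 5 × 10 × 2 × 5 × 10 = 25000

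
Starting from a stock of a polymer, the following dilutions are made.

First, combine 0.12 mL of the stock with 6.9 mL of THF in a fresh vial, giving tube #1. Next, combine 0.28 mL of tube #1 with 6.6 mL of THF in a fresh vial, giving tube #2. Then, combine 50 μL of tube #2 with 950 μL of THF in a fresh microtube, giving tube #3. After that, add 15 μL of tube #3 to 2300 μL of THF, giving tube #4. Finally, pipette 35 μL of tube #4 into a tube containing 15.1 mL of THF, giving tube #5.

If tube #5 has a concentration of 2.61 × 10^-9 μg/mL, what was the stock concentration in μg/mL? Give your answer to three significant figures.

Step 1: 0.12 mL + 6.9 mL = 7.02 mL total → factor 7.02/0.12 = 58.5
Step 2: 0.28 mL + 6.6 mL = 6.88 mL total → factor 6.88/0.28 = 24.571
Step 3: 50 μL + 950 μL = 1000 μL total → factor 1000/50 = 20
Step 4: 15 μL + 2300 μL = 2315 μL total → factor 2315/15 = 154.33
Step 5: 35 μL + 15.1 mL = 15135 μL total → factor 15135/35 = 432.43
Overall dilution factor = 58.5 × 24.571 × 20 × 154.33 × 432.43 = 1.9186 × 10^9
Stock = 2.61 × 10^-9 μg/mL × 1.9186 × 10^9 = 5.01 μg/mL

5.01 μg/mL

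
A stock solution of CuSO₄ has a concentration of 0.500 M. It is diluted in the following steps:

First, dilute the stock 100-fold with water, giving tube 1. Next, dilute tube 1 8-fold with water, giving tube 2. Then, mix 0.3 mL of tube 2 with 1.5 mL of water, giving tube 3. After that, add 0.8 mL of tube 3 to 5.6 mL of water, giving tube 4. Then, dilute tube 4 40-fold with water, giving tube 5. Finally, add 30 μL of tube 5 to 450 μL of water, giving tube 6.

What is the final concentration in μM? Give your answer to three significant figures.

0.0203 μM

Step 1: 100-fold → factor 100
Step 2: 8-fold → factor 8
Step 3: 0.3 mL + 1.5 mL = 1.8 mL total → factor 1.8/0.3 = 6
Step 4: 0.8 mL + 5.6 mL = 6.4 mL total → factor 6.4/0.8 = 8
Step 5: 40-fold → factor 40
Step 6: 30 μL + 450 μL = 480 μL total → factor 480/30 = 16
Overall dilution factor = 100 × 8 × 6 × 8 × 40 × 16 = 2.4576 × 10^7
Final = 0.500 M / 2.4576 × 10^7 = 2.035 × 10^-8 M = 0.0203 μM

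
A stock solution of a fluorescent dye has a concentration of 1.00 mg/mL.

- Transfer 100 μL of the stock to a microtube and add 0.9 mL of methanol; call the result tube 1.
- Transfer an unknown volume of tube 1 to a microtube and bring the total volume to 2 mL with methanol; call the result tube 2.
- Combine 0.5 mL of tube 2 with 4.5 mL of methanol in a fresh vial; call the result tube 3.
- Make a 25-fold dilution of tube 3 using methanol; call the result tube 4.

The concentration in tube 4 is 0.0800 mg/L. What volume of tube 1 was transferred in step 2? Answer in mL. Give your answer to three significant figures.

0.400 mL

Step 1: 100 μL + 0.9 mL = 1000 μL total → factor 1000/100 = 10
Step 2: v brought to 2 mL → factor = 2 mL/v
Step 3: 0.5 mL + 4.5 mL = 5 mL total → factor 5/0.5 = 10
Step 4: 25-fold → factor 25
Product of known-step factors = 2500
Overall factor = 1.00 mg/mL / (0.0800 mg/L) = 12500
Step-2 factor = 12500 / 2500 = 5
v = 2 mL / 5 = 0.400 mL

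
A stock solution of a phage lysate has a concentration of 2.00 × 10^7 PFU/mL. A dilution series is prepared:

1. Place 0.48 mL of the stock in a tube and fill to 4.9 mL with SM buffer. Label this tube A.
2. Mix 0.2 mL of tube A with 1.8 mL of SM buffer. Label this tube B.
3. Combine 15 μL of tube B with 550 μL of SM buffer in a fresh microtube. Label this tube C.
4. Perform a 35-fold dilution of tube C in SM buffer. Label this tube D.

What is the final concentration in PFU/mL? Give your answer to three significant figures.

149 PFU/mL

Step 1: 0.48 mL brought to 4.9 mL → factor 4.9/0.48 = 10.208
Step 2: 0.2 mL + 1.8 mL = 2 mL total → factor 2/0.2 = 10
Step 3: 15 μL + 550 μL = 565 μL total → factor 565/15 = 37.667
Step 4: 35-fold → factor 35
Overall dilution factor = 10.208 × 10 × 37.667 × 35 = 1.3458 × 10^5
Final = 2.00 × 10^7 PFU/mL / 1.3458 × 10^5 = 149 PFU/mL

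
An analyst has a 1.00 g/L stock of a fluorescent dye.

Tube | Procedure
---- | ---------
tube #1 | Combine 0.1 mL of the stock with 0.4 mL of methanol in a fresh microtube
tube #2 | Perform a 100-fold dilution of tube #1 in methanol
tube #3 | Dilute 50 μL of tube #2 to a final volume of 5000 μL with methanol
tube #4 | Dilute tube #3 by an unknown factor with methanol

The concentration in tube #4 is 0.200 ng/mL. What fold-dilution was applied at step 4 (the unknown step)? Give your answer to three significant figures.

Step 1: 0.1 mL + 0.4 mL = 0.5 mL total → factor 0.5/0.1 = 5
Step 2: 100-fold → factor 100
Step 3: 50 μL brought to 5000 μL → factor 5000/50 = 100
Step 4: unknown factor x
Product of known-step factors = 50000
Overall factor = 1.00 g/L / (0.200 ng/mL) = 5 × 10^6
x = 5 × 10^6 / 50000 = 100

100-fold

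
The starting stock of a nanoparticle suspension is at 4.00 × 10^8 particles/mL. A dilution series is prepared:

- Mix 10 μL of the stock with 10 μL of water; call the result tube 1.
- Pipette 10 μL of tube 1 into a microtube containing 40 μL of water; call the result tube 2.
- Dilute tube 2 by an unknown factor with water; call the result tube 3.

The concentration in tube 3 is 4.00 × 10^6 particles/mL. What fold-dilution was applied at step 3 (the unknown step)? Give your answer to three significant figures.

10.0-fold

Step 1: 10 μL + 10 μL = 20 μL total → factor 20/10 = 2
Step 2: 10 μL + 40 μL = 50 μL total → factor 50/10 = 5
Step 3: unknown factor x
Product of known-step factors = 10
Overall factor = 4.00 × 10^8 particles/mL / (4.00 × 10^6 particles/mL) = 100
x = 100 / 10 = 10.0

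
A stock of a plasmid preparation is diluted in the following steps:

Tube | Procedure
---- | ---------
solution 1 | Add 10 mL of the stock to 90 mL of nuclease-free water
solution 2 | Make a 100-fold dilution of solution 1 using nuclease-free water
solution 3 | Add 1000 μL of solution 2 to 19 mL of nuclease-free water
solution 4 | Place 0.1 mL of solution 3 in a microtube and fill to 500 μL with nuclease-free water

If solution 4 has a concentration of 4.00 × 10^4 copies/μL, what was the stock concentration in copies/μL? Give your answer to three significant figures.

Step 1: 10 mL + 90 mL = 100 mL total → factor 100/10 = 10
Step 2: 100-fold → factor 100
Step 3: 1000 μL + 19 mL = 20000 μL total → factor 20000/1000 = 20
Step 4: 0.1 mL brought to 500 μL → factor 0.5/0.1 = 5
Overall dilution factor = 10 × 100 × 20 × 5 = 1 × 10^5
Stock = 4.00 × 10^4 copies/μL × 1 × 10^5 = 4.00 × 10^9 copies/μL

4.00 × 10^9 copies/μL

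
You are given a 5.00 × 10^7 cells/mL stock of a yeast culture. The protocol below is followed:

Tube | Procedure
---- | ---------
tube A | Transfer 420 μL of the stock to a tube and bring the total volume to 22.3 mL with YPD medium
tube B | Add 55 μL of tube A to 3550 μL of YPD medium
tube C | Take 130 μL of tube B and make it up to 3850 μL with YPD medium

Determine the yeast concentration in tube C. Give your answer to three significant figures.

Step 1: 420 μL brought to 22.3 mL → factor 22300/420 = 53.095
Step 2: 55 μL + 3550 μL = 3605 μL total → factor 3605/55 = 65.545
Step 3: 130 μL brought to 3850 μL → factor 3850/130 = 29.615
Overall dilution factor = 53.095 × 65.545 × 29.615 = 1.0307 × 10^5
Final = 5.00 × 10^7 cells/mL / 1.0307 × 10^5 = 485 cells/mL

485 cells/mL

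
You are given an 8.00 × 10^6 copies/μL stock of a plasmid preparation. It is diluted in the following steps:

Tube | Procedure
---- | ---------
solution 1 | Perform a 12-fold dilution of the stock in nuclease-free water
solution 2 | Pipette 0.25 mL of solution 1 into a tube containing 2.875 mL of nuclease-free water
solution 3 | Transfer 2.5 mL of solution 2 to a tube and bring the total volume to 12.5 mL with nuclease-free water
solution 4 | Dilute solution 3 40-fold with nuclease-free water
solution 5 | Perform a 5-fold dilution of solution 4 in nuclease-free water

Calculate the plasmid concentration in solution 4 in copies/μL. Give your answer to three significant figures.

267 copies/μL

Step 1: 12-fold → factor 12
Step 2: 0.25 mL + 2.875 mL = 3.125 mL total → factor 3.125/0.25 = 12.5
Step 3: 2.5 mL brought to 12.5 mL → factor 12.5/2.5 = 5
Step 4: 40-fold → factor 40
Dilution factor through solution 4 = 12 × 12.5 × 5 × 40 = 30000
[solution 4] = 8.00 × 10^6 copies/μL / 30000 = 267 copies/μL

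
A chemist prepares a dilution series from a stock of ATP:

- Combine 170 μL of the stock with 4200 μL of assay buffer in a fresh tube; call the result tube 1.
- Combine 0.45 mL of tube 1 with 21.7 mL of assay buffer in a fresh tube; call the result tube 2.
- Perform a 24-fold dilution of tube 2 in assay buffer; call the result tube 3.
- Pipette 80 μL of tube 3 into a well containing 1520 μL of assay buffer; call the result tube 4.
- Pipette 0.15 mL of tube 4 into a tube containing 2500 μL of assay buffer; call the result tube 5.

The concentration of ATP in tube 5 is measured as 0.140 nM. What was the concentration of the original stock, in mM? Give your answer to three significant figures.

1.50 mM

Step 1: 170 μL + 4200 μL = 4370 μL total → factor 4370/170 = 25.706
Step 2: 0.45 mL + 21.7 mL = 22.15 mL total → factor 22.15/0.45 = 49.222
Step 3: 24-fold → factor 24
Step 4: 80 μL + 1520 μL = 1600 μL total → factor 1600/80 = 20
Step 5: 0.15 mL + 2500 μL = 2.65 mL total → factor 2.65/0.15 = 17.667
Overall dilution factor = 25.706 × 49.222 × 24 × 20 × 17.667 = 1.073 × 10^7
Stock = 0.140 nM × 1.073 × 10^7 = 1.502 × 10^6 nM = 1.50 mM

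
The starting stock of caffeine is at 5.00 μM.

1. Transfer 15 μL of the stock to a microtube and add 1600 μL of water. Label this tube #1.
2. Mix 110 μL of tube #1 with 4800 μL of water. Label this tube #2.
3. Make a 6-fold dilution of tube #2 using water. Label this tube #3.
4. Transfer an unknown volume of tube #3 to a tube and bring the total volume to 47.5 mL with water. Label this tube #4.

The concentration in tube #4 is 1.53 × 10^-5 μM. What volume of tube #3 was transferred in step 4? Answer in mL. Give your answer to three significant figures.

Step 1: 15 μL + 1600 μL = 1615 μL total → factor 1615/15 = 107.67
Step 2: 110 μL + 4800 μL = 4910 μL total → factor 4910/110 = 44.636
Step 3: 6-fold → factor 6
Step 4: v brought to 47.5 mL → factor = 47.5 mL/v
Product of known-step factors = 28835
Overall factor = 5.00 μM / (1.53 × 10^-5 μM) = 3.268 × 10^5
Step-4 factor = 3.268 × 10^5 / 28835 = 11.333
v = 47.5 mL / 11.333 = 4.19 mL

4.19 mL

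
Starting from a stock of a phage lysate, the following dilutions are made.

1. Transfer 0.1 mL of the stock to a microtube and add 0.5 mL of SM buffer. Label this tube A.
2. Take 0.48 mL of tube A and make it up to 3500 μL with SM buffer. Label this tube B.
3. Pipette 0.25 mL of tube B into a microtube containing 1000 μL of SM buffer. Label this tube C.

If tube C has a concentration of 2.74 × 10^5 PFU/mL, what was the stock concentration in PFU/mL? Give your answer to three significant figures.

Step 1: 0.1 mL + 0.5 mL = 0.6 mL total → factor 0.6/0.1 = 6
Step 2: 0.48 mL brought to 3500 μL → factor 3.5/0.48 = 7.2917
Step 3: 0.25 mL + 1000 μL = 1.25 mL total → factor 1.25/0.25 = 5
Overall dilution factor = 6 × 7.2917 × 5 = 218.75
Stock = 2.74 × 10^5 PFU/mL × 218.75 = 5.99 × 10^7 PFU/mL

5.99 × 10^7 PFU/mL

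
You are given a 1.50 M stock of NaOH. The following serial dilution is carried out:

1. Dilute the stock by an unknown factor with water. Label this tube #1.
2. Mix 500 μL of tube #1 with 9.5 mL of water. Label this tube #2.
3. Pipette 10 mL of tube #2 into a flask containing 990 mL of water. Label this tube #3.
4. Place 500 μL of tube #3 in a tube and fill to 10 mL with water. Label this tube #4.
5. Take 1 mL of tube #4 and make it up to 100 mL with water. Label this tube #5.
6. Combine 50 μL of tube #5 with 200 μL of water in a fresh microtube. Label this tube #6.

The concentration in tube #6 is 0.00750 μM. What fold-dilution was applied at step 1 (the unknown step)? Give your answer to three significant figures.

Step 1: unknown factor x
Step 2: 500 μL + 9.5 mL = 10000 μL total → factor 10000/500 = 20
Step 3: 10 mL + 990 mL = 1000 mL total → factor 1000/10 = 100
Step 4: 500 μL brought to 10 mL → factor 10000/500 = 20
Step 5: 1 mL brought to 100 mL → factor 100/1 = 100
Step 6: 50 μL + 200 μL = 250 μL total → factor 250/50 = 5
Product of known-step factors = 2 × 10^7
Overall factor = 1.50 M / (0.00750 μM) = 2 × 10^8
x = 2 × 10^8 / 2 × 10^7 = 10.0

10.0-fold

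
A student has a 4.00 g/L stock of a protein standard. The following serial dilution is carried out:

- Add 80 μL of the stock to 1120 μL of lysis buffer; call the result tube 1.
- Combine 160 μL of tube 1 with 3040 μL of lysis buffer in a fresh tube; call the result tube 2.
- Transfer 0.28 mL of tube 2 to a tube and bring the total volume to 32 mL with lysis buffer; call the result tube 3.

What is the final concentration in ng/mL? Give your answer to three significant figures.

Step 1: 80 μL + 1120 μL = 1200 μL total → factor 1200/80 = 15
Step 2: 160 μL + 3040 μL = 3200 μL total → factor 3200/160 = 20
Step 3: 0.28 mL brought to 32 mL → factor 32/0.28 = 114.29
Overall dilution factor = 15 × 20 × 114.29 = 34286
Final = 4.00 g/L / 34286 = 0.0001167 g/L = 117 ng/mL

117 ng/mL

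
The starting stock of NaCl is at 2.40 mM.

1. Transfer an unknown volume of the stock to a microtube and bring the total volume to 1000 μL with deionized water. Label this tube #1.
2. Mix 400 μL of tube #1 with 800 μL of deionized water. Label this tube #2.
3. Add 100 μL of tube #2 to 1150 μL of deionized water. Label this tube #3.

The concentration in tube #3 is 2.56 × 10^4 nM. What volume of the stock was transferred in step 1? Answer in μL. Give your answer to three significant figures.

400 μL

Step 1: v brought to 1000 μL → factor = 1000 μL/v
Step 2: 400 μL + 800 μL = 1200 μL total → factor 1200/400 = 3
Step 3: 100 μL + 1150 μL = 1250 μL total → factor 1250/100 = 12.5
Product of known-step factors = 37.5
Overall factor = 2.40 mM / (2.56 × 10^4 nM) = 93.75
Step-1 factor = 93.75 / 37.5 = 2.5
v = 1000 μL / 2.5 = 400 μL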